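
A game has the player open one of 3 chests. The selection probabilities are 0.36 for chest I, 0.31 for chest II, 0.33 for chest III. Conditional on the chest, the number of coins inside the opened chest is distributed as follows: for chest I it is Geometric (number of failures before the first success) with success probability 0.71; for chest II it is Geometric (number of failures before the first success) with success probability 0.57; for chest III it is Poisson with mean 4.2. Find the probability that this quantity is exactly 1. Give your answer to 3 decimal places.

Conditional on each chest, P(X = 1): I: 0.2059; II: 0.2451; III: 0.0629814.
By total probability, P(X = 1) = 0.36·0.2059 + 0.31·0.2451 + 0.33·0.0629814 = 0.170889.

0.171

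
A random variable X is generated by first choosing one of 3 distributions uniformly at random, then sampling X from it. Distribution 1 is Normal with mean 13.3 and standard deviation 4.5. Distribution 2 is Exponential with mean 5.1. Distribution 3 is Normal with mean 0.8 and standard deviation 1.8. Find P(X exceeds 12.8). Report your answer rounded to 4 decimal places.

Conditional on each component, P(X > 12.8): 1: 0.544236; 2: 0.0812842; 3: 1.3084e-11.
By total probability, P(X > 12.8) = 0.333333·0.544236 + 0.333333·0.0812842 + 0.333333·1.3084e-11 = 0.208507.

0.2085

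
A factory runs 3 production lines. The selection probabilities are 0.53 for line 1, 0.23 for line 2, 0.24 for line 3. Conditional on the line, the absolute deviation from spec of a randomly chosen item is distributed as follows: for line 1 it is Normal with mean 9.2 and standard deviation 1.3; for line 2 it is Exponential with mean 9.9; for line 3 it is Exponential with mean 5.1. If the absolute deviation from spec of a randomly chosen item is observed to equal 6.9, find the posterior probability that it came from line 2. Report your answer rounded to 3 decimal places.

0.200

Likelihoods f(6.9 | ·): 1: 0.064159; 2: 0.0503124; 3: 0.0506821.
Posterior ∝ prior × likelihood. Numerator for 2: 0.23·0.0503124 = 0.0115718.
Normalizing constant: 0.53·0.064159 + 0.23·0.0503124 + 0.24·0.0506821 = 0.0577398.
P(2 | observation) = 0.0115718 / 0.0577398 = 0.200414.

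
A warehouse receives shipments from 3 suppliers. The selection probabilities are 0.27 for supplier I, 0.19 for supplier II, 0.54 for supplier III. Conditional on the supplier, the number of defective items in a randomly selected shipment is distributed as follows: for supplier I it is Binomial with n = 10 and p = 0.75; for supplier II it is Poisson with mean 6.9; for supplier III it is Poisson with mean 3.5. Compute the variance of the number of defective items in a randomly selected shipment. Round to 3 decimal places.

Per component, I: μ=7.5, E[X²]=58.125; II: μ=6.9, E[X²]=54.51; III: μ=3.5, E[X²]=15.75.
E[X] = 0.27·7.5 + 0.19·6.9 + 0.54·3.5 = 5.226.
E[X²] = 0.27·58.125 + 0.19·54.51 + 0.54·15.75 = 34.5556.
Var(X) = E[X²] − (E[X])² = 34.5556 − 27.3111 = 7.24457.

7.245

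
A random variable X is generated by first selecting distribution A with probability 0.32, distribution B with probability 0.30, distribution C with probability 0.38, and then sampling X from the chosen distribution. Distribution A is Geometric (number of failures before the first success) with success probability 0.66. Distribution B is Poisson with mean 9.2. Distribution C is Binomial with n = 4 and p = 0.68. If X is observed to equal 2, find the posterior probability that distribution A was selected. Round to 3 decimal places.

0.183

Likelihoods P(X=2 | ·): A: 0.076296; B: 0.00427599; C: 0.284099.
Posterior ∝ prior × likelihood. Numerator for A: 0.32·0.076296 = 0.0244147.
Normalizing constant: 0.32·0.076296 + 0.3·0.00427599 + 0.38·0.284099 = 0.133655.
P(A | observation) = 0.0244147 / 0.133655 = 0.18267.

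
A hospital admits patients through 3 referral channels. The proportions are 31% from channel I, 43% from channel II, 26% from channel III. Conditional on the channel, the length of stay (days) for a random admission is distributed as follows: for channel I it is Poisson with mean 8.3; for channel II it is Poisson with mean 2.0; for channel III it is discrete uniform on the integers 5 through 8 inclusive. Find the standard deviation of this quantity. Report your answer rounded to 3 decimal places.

Per component, I: μ=8.3, E[X²]=77.19; II: μ=2, E[X²]=6; III: μ=6.5, E[X²]=43.5.
E[X] = 0.31·8.3 + 0.43·2 + 0.26·6.5 = 5.123.
E[X²] = 0.31·77.19 + 0.43·6 + 0.26·43.5 = 37.8189.
Var(X) = E[X²] − (E[X])² = 37.8189 − 26.2451 = 11.5738.
SD(X) = √11.5738 = 3.40202.

3.402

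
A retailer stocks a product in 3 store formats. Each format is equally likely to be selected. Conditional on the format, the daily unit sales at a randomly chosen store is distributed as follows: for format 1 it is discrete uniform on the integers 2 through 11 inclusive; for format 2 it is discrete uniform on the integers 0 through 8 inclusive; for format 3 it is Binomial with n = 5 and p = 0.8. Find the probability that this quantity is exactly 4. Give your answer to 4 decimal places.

0.2069

Conditional on each format, P(X = 4): 1: 0.1; 2: 0.111111; 3: 0.4096.
By total probability, P(X = 4) = 0.333333·0.1 + 0.333333·0.111111 + 0.333333·0.4096 = 0.206904.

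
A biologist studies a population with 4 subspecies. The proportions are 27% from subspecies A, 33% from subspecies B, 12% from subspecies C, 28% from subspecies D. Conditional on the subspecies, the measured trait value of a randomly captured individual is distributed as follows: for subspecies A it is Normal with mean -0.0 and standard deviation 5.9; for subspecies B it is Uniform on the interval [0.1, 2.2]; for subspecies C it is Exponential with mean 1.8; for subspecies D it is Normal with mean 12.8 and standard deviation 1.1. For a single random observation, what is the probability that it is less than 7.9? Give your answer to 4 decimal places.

0.6941

Conditional on each subspecies, P(X < 7.9): A: 0.909712; B: 1; C: 0.987585; D: 4.20356e-06.
By total probability, P(X < 7.9) = 0.27·0.909712 + 0.33·1 + 0.12·0.987585 + 0.28·4.20356e-06 = 0.694134.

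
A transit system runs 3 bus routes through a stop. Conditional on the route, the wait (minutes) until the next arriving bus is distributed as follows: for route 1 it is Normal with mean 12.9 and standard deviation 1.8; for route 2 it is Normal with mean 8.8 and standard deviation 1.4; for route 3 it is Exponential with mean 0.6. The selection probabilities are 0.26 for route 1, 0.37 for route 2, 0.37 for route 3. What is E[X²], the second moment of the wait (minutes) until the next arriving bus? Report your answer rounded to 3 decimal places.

73.753

For each component E[X²] = Var + (mean)², giving 1: 169.65; 2: 79.4; 3: 0.72.
Overall E[X²] = 0.26·169.65 + 0.37·79.4 + 0.37·0.72 = 73.7534.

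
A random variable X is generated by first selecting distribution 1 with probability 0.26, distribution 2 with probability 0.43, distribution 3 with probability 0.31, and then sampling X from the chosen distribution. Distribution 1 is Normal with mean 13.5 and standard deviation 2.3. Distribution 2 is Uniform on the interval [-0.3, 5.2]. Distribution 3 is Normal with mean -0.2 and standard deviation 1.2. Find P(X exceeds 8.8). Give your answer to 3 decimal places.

0.255

Conditional on each component, P(X > 8.8): 1: 0.979497; 2: 0; 3: 3.19744e-14.
By total probability, P(X > 8.8) = 0.26·0.979497 + 0.43·0 + 0.31·3.19744e-14 = 0.254669.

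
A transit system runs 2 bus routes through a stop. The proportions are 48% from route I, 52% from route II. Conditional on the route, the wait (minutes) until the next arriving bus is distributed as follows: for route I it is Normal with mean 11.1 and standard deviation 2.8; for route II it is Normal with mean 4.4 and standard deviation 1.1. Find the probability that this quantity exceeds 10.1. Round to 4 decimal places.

0.3070

Conditional on each route, P(X > 10.1): I: 0.639508; II: 1.09867e-07.
By total probability, P(X > 10.1) = 0.48·0.639508 + 0.52·1.09867e-07 = 0.306964.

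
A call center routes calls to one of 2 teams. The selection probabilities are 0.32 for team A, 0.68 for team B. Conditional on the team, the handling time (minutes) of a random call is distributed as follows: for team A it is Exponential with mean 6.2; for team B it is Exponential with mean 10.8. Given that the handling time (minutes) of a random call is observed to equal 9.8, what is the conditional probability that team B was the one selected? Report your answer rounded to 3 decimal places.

Likelihoods f(9.8 | ·): A: 0.0332004; B: 0.0373675.
Posterior ∝ prior × likelihood. Numerator for B: 0.68·0.0373675 = 0.0254099.
Normalizing constant: 0.32·0.0332004 + 0.68·0.0373675 = 0.036034.
P(B | observation) = 0.0254099 / 0.036034 = 0.705164.

0.705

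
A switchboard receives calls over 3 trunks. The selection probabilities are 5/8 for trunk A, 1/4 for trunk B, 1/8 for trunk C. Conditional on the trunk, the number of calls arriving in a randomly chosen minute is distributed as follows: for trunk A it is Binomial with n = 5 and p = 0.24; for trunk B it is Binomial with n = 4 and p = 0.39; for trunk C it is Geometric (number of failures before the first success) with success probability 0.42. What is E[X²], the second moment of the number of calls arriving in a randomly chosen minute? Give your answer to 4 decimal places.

For each component E[X²] = Var + (mean)², giving A: 2.352; B: 3.3852; C: 5.19501.
Overall E[X²] = 0.625·2.352 + 0.25·3.3852 + 0.125·5.19501 = 2.96568.

2.9657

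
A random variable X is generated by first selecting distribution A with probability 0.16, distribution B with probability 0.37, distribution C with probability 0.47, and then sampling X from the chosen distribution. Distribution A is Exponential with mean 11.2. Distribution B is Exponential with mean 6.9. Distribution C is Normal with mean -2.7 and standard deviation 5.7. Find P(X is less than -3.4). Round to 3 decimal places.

0.212

Conditional on each component, P(X < -3.4): A: 0; B: 0; C: 0.45113.
By total probability, P(X < -3.4) = 0.16·0 + 0.37·0 + 0.47·0.45113 = 0.212031.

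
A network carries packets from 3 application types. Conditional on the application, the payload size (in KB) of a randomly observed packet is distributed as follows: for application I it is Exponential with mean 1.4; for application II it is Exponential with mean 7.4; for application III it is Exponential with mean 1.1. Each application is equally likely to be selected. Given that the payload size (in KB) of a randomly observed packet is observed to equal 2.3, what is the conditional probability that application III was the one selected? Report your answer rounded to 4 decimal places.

Likelihoods f(2.3 | ·): I: 0.138162; II: 0.0990341; III: 0.112341.
Posterior ∝ prior × likelihood. Numerator for III: 0.333333·0.112341 = 0.0374469.
Normalizing constant: 0.333333·0.138162 + 0.333333·0.0990341 + 0.333333·0.112341 = 0.116512.
P(III | observation) = 0.0374469 / 0.116512 = 0.321399.

0.3214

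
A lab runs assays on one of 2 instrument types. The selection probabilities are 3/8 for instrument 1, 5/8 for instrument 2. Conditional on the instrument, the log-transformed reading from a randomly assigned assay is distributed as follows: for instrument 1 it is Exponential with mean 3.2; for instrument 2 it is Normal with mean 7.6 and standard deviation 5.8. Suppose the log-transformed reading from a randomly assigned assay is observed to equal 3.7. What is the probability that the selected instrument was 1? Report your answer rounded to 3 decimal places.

0.518

Likelihoods f(3.7 | ·): 1: 0.0983325; 2: 0.0548657.
Posterior ∝ prior × likelihood. Numerator for 1: 0.375·0.0983325 = 0.0368747.
Normalizing constant: 0.375·0.0983325 + 0.625·0.0548657 = 0.0711658.
P(1 | observation) = 0.0368747 / 0.0711658 = 0.518152.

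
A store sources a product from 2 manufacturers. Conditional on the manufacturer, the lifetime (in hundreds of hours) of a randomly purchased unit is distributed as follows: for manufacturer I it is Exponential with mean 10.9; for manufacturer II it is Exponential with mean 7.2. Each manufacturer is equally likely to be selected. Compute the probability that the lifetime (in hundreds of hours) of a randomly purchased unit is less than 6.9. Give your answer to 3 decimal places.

0.543

Conditional on each manufacturer, P(X < 6.9): I: 0.469018; II: 0.616468.
By total probability, P(X < 6.9) = 0.5·0.469018 + 0.5·0.616468 = 0.542743.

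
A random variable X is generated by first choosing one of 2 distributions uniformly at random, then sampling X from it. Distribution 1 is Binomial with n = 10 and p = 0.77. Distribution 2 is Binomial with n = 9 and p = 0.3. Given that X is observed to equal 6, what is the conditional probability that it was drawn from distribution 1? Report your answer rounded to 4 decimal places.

0.8536

Likelihoods P(X=6 | ·): 1: 0.122483; 2: 0.0210039.
Posterior ∝ prior × likelihood. Numerator for 1: 0.5·0.122483 = 0.0612414.
Normalizing constant: 0.5·0.122483 + 0.5·0.0210039 = 0.0717434.
P(1 | observation) = 0.0612414 / 0.0717434 = 0.853617.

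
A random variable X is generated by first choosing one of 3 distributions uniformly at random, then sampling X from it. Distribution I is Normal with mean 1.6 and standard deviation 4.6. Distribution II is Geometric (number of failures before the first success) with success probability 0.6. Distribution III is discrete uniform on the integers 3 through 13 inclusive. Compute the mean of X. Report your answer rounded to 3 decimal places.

Component means — I: 1.6; II: 0.666667; III: 8.
E[X] = 0.333333·1.6 + 0.333333·0.666667 + 0.333333·8 = 3.42222.

3.422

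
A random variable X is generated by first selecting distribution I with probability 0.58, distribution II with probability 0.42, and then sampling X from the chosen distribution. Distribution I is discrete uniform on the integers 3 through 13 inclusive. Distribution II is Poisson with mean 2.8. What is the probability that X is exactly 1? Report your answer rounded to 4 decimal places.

Conditional on each component, P(X = 1): I: 0; II: 0.170268.
By total probability, P(X = 1) = 0.58·0 + 0.42·0.170268 = 0.0715126.

0.0715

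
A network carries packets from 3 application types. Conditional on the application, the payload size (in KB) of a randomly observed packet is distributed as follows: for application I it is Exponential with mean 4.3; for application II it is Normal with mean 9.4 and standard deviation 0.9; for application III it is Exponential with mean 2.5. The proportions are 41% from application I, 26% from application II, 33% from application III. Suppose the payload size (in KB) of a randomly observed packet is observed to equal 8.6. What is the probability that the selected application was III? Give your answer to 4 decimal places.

0.0447

Likelihoods f(8.6 | ·): I: 0.0314733; II: 0.298603; III: 0.0128259.
Posterior ∝ prior × likelihood. Numerator for III: 0.33·0.0128259 = 0.00423254.
Normalizing constant: 0.41·0.0314733 + 0.26·0.298603 + 0.33·0.0128259 = 0.0947734.
P(III | observation) = 0.00423254 / 0.0947734 = 0.0446595.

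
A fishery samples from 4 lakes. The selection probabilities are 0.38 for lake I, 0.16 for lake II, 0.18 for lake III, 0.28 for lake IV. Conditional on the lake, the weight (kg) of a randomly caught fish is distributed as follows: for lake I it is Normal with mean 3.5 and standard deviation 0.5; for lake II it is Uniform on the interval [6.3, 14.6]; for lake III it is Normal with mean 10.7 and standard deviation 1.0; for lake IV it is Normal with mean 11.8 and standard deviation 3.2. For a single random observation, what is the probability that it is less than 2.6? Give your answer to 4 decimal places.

0.0142

Conditional on each lake, P(X < 2.6): I: 0.0359303; II: 0; III: 2.77556e-16; IV: 0.00202014.
By total probability, P(X < 2.6) = 0.38·0.0359303 + 0.16·0 + 0.18·2.77556e-16 + 0.28·0.00202014 = 0.0142192.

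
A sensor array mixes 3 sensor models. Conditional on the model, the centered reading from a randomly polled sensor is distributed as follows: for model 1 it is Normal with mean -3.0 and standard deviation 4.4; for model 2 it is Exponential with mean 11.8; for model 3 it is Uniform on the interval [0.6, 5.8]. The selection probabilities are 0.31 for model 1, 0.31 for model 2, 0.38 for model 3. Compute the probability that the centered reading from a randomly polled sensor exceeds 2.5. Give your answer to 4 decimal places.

Conditional on each model, P(X > 2.5): 1: 0.10565; 2: 0.809074; 3: 0.634615.
By total probability, P(X > 2.5) = 0.31·0.10565 + 0.31·0.809074 + 0.38·0.634615 = 0.524718.

0.5247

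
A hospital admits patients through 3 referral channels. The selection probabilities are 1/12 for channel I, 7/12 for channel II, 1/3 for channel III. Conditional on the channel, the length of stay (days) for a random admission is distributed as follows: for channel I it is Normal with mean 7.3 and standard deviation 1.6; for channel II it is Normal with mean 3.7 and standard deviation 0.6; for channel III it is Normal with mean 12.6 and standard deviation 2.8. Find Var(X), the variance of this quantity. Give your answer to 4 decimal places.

Per component, I: μ=7.3, E[X²]=55.85; II: μ=3.7, E[X²]=14.05; III: μ=12.6, E[X²]=166.6.
E[X] = 0.0833333·7.3 + 0.583333·3.7 + 0.333333·12.6 = 6.96667.
E[X²] = 0.0833333·55.85 + 0.583333·14.05 + 0.333333·166.6 = 68.3833.
Var(X) = E[X²] − (E[X])² = 68.3833 − 48.5344 = 19.8489.

19.8489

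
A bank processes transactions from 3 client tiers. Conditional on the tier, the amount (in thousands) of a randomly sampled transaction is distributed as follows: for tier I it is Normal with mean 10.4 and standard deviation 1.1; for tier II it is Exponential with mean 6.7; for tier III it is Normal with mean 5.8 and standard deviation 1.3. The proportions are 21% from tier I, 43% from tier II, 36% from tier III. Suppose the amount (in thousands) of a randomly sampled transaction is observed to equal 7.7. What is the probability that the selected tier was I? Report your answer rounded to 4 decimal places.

Likelihoods f(7.7 | ·): I: 0.0178341; II: 0.0472945; III: 0.105468.
Posterior ∝ prior × likelihood. Numerator for I: 0.21·0.0178341 = 0.00374515.
Normalizing constant: 0.21·0.0178341 + 0.43·0.0472945 + 0.36·0.105468 = 0.0620502.
P(I | observation) = 0.00374515 / 0.0620502 = 0.0603568.

0.0604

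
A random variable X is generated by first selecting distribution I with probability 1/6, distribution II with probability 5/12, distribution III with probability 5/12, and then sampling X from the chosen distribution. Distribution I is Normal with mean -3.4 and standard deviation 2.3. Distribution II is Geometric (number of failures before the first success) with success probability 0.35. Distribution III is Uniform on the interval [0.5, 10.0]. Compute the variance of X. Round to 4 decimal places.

15.3400

Per component, I: μ=-3.4, E[X²]=16.85; II: μ=1.85714, E[X²]=8.7551; III: μ=5.25, E[X²]=35.0833.
E[X] = 0.166667·-3.4 + 0.416667·1.85714 + 0.416667·5.25 = 2.39464.
E[X²] = 0.166667·16.85 + 0.416667·8.7551 + 0.416667·35.0833 = 21.0743.
Var(X) = E[X²] − (E[X])² = 21.0743 − 5.73431 = 15.34.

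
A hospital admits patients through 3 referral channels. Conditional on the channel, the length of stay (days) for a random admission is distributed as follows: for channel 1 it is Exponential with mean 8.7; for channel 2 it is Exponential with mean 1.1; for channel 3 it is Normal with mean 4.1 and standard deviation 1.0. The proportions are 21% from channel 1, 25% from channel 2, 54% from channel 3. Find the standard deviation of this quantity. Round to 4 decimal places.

Per component, 1: μ=8.7, E[X²]=151.38; 2: μ=1.1, E[X²]=2.42; 3: μ=4.1, E[X²]=17.81.
E[X] = 0.21·8.7 + 0.25·1.1 + 0.54·4.1 = 4.316.
E[X²] = 0.21·151.38 + 0.25·2.42 + 0.54·17.81 = 42.0122.
Var(X) = E[X²] − (E[X])² = 42.0122 − 18.6279 = 23.3843.
SD(X) = √23.3843 = 4.83574.

4.8357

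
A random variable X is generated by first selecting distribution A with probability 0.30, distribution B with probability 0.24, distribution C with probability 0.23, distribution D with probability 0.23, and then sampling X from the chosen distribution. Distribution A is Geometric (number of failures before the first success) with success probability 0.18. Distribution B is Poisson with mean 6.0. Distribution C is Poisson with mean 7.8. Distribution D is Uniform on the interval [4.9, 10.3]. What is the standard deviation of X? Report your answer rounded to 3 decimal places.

Per component, A: μ=4.55556, E[X²]=46.0617; B: μ=6, E[X²]=42; C: μ=7.8, E[X²]=68.64; D: μ=7.6, E[X²]=60.19.
E[X] = 0.3·4.55556 + 0.24·6 + 0.23·7.8 + 0.23·7.6 = 6.34867.
E[X²] = 0.3·46.0617 + 0.24·42 + 0.23·68.64 + 0.23·60.19 = 53.5294.
Var(X) = E[X²] − (E[X])² = 53.5294 − 40.3056 = 13.2239.
SD(X) = √13.2239 = 3.63646.

3.636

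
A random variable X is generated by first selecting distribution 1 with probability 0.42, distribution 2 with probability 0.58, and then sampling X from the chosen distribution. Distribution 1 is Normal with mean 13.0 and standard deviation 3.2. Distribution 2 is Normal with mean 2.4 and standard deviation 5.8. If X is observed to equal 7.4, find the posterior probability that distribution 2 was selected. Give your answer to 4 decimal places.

0.7084

Likelihoods f(7.4 | ·): 1: 0.0269617; 2: 0.0474358.
Posterior ∝ prior × likelihood. Numerator for 2: 0.58·0.0474358 = 0.0275128.
Normalizing constant: 0.42·0.0269617 + 0.58·0.0474358 = 0.0388367.
P(2 | observation) = 0.0275128 / 0.0388367 = 0.708423.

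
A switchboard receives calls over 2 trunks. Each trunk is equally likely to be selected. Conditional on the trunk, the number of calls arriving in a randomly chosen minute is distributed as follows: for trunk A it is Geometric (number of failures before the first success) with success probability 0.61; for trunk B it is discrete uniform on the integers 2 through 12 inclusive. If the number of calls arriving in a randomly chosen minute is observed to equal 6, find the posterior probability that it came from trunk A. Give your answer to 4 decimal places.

0.0231

Likelihoods P(X=6 | ·): A: 0.00214643; B: 0.0909091.
Posterior ∝ prior × likelihood. Numerator for A: 0.5·0.00214643 = 0.00107322.
Normalizing constant: 0.5·0.00214643 + 0.5·0.0909091 = 0.0465278.
P(A | observation) = 0.00107322 / 0.0465278 = 0.0230662.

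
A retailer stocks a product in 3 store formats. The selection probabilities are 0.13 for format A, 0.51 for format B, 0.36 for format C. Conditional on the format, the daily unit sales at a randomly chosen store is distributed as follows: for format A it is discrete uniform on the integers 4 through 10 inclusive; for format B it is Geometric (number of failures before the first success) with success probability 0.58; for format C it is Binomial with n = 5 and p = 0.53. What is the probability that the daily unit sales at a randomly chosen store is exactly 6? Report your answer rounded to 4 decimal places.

0.0202

Conditional on each format, P(X = 6): A: 0.142857; B: 0.00318364; C: 0.
By total probability, P(X = 6) = 0.13·0.142857 + 0.51·0.00318364 + 0.36·0 = 0.0201951.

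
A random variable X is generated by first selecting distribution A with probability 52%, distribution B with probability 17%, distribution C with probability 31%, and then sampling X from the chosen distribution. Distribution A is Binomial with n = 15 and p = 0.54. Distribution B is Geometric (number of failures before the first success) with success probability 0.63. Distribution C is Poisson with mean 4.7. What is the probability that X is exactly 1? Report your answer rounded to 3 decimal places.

Conditional on each component, P(X = 1): A: 0.000153849; B: 0.2331; C: 0.0427478.
By total probability, P(X = 1) = 0.52·0.000153849 + 0.17·0.2331 + 0.31·0.0427478 = 0.0529588.

0.053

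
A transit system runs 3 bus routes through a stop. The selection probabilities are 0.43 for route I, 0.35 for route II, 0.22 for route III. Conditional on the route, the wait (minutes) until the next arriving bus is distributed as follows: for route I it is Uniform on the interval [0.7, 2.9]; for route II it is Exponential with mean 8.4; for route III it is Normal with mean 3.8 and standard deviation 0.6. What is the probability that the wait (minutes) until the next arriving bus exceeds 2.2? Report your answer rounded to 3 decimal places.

Conditional on each route, P(X > 2.2): I: 0.318182; II: 0.769584; III: 0.99617.
By total probability, P(X > 2.2) = 0.43·0.318182 + 0.35·0.769584 + 0.22·0.99617 = 0.62533.

0.625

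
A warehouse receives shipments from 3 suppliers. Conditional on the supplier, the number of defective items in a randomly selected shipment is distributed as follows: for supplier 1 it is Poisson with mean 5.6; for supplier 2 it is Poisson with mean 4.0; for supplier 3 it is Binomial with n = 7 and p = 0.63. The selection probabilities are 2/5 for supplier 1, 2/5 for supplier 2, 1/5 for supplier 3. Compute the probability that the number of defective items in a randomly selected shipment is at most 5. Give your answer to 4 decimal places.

Conditional on each supplier, P(X ≤ 5): 1: 0.511861; 2: 0.78513; 3: 0.798674.
By total probability, P(X ≤ 5) = 0.4·0.511861 + 0.4·0.78513 + 0.2·0.798674 = 0.678531.

0.6785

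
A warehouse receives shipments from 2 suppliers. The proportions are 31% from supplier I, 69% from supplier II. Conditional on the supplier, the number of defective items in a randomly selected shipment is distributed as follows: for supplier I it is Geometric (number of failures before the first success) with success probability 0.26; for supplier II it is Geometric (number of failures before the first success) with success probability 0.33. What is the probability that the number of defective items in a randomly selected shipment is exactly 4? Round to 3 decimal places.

0.070

Conditional on each supplier, P(X = 4): I: 0.0779651; II: 0.0664987.
By total probability, P(X = 4) = 0.31·0.0779651 + 0.69·0.0664987 = 0.0700533.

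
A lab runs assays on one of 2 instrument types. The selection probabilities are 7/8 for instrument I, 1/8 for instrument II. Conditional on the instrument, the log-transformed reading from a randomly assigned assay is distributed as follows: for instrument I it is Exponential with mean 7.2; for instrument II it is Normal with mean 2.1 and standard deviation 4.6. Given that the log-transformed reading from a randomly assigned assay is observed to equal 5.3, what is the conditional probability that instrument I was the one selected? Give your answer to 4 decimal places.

Likelihoods f(5.3 | ·): I: 0.066524; II: 0.0680876.
Posterior ∝ prior × likelihood. Numerator for I: 0.875·0.066524 = 0.0582085.
Normalizing constant: 0.875·0.066524 + 0.125·0.0680876 = 0.0667195.
P(I | observation) = 0.0582085 / 0.0667195 = 0.872437.

0.8724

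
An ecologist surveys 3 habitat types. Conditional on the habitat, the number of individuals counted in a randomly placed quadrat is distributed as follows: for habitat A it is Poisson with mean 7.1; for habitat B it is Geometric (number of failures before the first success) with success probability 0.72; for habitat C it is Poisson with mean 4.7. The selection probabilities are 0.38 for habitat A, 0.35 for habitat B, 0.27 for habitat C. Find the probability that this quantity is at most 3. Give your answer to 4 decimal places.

Conditional on each habitat, P(X ≤ 3): A: 0.0766991; B: 0.993853; C: 0.309684.
By total probability, P(X ≤ 3) = 0.38·0.0766991 + 0.35·0.993853 + 0.27·0.309684 = 0.460609.

0.4606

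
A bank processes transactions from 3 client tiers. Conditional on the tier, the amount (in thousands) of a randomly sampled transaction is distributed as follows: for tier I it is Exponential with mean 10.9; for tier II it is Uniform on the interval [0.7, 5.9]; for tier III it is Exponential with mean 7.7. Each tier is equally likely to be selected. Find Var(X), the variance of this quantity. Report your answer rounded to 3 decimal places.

Per component, I: μ=10.9, E[X²]=237.62; II: μ=3.3, E[X²]=13.1433; III: μ=7.7, E[X²]=118.58.
E[X] = 0.333333·10.9 + 0.333333·3.3 + 0.333333·7.7 = 7.3.
E[X²] = 0.333333·237.62 + 0.333333·13.1433 + 0.333333·118.58 = 123.114.
Var(X) = E[X²] − (E[X])² = 123.114 − 53.29 = 69.8244.

69.824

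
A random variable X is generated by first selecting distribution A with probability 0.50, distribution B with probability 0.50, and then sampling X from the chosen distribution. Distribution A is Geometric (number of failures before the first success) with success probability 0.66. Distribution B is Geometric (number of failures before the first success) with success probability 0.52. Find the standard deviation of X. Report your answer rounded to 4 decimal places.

1.1487

Per component, A: μ=0.515152, E[X²]=1.04591; B: μ=0.923077, E[X²]=2.62722.
E[X] = 0.5·0.515152 + 0.5·0.923077 = 0.719114.
E[X²] = 0.5·1.04591 + 0.5·2.62722 = 1.83657.
Var(X) = E[X²] − (E[X])² = 1.83657 − 0.517125 = 1.31944.
SD(X) = √1.31944 = 1.14867.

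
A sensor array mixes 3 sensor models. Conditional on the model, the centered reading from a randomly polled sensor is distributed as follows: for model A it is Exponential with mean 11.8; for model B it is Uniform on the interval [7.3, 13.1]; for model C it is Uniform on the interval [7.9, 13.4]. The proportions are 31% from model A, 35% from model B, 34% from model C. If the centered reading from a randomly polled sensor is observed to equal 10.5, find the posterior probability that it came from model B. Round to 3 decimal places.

0.454

Likelihoods f(10.5 | ·): A: 0.0348072; B: 0.172414; C: 0.181818.
Posterior ∝ prior × likelihood. Numerator for B: 0.35·0.172414 = 0.0603448.
Normalizing constant: 0.31·0.0348072 + 0.35·0.172414 + 0.34·0.181818 = 0.132953.
P(B | observation) = 0.0603448 / 0.132953 = 0.45388.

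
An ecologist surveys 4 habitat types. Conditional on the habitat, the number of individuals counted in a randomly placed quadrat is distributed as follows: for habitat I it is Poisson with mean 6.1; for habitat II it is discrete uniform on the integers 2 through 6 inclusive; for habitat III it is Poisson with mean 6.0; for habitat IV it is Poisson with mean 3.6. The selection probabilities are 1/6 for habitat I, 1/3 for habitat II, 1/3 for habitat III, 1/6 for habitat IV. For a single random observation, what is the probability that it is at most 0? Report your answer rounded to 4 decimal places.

Conditional on each habitat, P(X ≤ 0): I: 0.00224287; II: 0; III: 0.00247875; IV: 0.0273237.
By total probability, P(X ≤ 0) = 0.166667·0.00224287 + 0.333333·0 + 0.333333·0.00247875 + 0.166667·0.0273237 = 0.00575402.

0.0058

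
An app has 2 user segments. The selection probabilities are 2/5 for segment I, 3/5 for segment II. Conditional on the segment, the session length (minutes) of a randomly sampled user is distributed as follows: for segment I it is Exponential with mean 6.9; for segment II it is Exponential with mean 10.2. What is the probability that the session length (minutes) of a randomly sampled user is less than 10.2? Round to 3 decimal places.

0.688

Conditional on each segment, P(X < 10.2): I: 0.771966; II: 0.632121.
By total probability, P(X < 10.2) = 0.4·0.771966 + 0.6·0.632121 = 0.688059.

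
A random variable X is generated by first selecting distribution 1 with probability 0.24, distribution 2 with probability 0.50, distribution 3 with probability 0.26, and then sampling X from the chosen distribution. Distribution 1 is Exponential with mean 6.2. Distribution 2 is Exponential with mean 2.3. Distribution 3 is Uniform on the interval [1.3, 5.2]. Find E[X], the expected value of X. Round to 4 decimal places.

Component means — 1: 6.2; 2: 2.3; 3: 3.25.
E[X] = 0.24·6.2 + 0.5·2.3 + 0.26·3.25 = 3.483.

3.4830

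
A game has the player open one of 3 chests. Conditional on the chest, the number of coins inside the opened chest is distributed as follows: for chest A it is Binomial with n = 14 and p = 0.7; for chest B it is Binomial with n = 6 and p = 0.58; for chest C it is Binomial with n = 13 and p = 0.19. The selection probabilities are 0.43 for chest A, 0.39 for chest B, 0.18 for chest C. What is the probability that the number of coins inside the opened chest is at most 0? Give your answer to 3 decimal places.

0.014

Conditional on each chest, P(X ≤ 0): A: 4.78297e-08; B: 0.00548903; C: 0.0646108.
By total probability, P(X ≤ 0) = 0.43·4.78297e-08 + 0.39·0.00548903 + 0.18·0.0646108 = 0.0137707.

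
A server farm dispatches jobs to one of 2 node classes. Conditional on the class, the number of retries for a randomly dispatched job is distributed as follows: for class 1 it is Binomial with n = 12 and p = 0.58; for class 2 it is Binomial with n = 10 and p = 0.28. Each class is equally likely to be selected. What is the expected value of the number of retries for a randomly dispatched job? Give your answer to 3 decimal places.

Component means — 1: 6.96; 2: 2.8.
E[X] = 0.5·6.96 + 0.5·2.8 = 4.88.

4.880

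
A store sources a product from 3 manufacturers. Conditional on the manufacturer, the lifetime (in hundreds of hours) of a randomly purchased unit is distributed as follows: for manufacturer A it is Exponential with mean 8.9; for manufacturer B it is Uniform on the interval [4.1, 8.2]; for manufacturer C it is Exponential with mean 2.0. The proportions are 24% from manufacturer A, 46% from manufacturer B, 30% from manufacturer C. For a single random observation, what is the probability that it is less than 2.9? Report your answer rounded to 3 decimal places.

0.296

Conditional on each manufacturer, P(X < 2.9): A: 0.278081; B: 0; C: 0.76543.
By total probability, P(X < 2.9) = 0.24·0.278081 + 0.46·0 + 0.3·0.76543 = 0.296368.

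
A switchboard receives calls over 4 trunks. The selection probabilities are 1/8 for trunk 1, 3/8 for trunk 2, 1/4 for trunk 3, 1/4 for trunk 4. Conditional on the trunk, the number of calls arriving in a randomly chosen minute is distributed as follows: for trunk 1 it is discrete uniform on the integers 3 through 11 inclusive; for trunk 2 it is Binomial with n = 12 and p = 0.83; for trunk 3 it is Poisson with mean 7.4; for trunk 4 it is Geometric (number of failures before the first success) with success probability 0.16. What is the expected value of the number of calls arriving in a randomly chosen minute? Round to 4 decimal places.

7.7725

Component means — 1: 7; 2: 9.96; 3: 7.4; 4: 5.25.
E[X] = 0.125·7 + 0.375·9.96 + 0.25·7.4 + 0.25·5.25 = 7.7725.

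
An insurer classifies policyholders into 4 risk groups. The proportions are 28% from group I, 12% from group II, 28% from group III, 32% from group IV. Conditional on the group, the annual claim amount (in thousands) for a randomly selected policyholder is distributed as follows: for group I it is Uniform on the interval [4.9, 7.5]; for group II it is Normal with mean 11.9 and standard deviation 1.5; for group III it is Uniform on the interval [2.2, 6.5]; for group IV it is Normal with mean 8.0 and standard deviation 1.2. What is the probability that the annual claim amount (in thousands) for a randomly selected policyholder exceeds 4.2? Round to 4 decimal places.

0.8695

Conditional on each group, P(X > 4.2): I: 1; II: 1; III: 0.534884; IV: 0.999229.
By total probability, P(X > 4.2) = 0.28·1 + 0.12·1 + 0.28·0.534884 + 0.32·0.999229 = 0.869521.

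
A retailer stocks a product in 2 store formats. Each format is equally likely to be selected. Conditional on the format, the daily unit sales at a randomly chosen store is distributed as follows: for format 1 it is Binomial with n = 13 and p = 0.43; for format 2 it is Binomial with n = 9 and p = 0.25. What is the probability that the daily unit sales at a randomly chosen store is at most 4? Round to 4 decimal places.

0.6128

Conditional on each format, P(X ≤ 4): 1: 0.274588; 2: 0.951073.
By total probability, P(X ≤ 4) = 0.5·0.274588 + 0.5·0.951073 = 0.61283.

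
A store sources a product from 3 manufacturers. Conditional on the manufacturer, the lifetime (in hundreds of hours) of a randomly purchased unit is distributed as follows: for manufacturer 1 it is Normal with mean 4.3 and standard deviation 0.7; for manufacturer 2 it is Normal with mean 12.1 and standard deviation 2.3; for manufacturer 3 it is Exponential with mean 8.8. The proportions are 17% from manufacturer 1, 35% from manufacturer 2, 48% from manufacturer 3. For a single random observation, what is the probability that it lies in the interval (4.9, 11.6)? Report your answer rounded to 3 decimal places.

0.324

Conditional on each manufacturer, P(4.9 < X < 11.6): 1: 0.195683; 2: 0.413079; 3: 0.305408.
By total probability, P(4.9 < X < 11.6) = 0.17·0.195683 + 0.35·0.413079 + 0.48·0.305408 = 0.32444.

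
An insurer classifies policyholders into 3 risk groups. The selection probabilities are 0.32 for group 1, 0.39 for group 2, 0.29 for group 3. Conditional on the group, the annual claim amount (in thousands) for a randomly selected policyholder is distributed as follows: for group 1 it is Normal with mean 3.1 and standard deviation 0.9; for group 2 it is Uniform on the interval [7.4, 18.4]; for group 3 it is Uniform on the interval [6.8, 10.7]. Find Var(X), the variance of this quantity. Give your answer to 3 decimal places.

Per component, 1: μ=3.1, E[X²]=10.42; 2: μ=12.9, E[X²]=176.493; 3: μ=8.75, E[X²]=77.83.
E[X] = 0.32·3.1 + 0.39·12.9 + 0.29·8.75 = 8.5605.
E[X²] = 0.32·10.42 + 0.39·176.493 + 0.29·77.83 = 94.7375.
Var(X) = E[X²] − (E[X])² = 94.7375 − 73.2822 = 21.4553.

21.455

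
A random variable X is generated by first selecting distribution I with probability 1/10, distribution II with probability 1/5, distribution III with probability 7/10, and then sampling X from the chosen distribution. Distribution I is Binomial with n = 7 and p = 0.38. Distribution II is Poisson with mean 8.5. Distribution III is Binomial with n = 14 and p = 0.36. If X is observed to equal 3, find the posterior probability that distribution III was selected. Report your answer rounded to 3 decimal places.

Likelihoods P(X=3 | ·): I: 0.283782; II: 0.0208258; III: 0.125311.
Posterior ∝ prior × likelihood. Numerator for III: 0.7·0.125311 = 0.0877176.
Normalizing constant: 0.1·0.283782 + 0.2·0.0208258 + 0.7·0.125311 = 0.120261.
P(III | observation) = 0.0877176 / 0.120261 = 0.729393.

0.729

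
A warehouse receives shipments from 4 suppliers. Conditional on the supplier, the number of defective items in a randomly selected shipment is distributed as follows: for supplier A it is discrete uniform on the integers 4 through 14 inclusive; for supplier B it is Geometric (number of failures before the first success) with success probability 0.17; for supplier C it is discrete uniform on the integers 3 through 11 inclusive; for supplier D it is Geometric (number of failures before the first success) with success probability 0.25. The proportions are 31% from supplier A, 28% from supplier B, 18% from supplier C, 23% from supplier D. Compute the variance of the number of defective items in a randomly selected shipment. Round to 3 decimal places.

Per component, A: μ=9, E[X²]=91; B: μ=4.88235, E[X²]=52.5571; C: μ=7, E[X²]=55.6667; D: μ=3, E[X²]=21.
E[X] = 0.31·9 + 0.28·4.88235 + 0.18·7 + 0.23·3 = 6.10706.
E[X²] = 0.31·91 + 0.28·52.5571 + 0.18·55.6667 + 0.23·21 = 57.776.
Var(X) = E[X²] − (E[X])² = 57.776 − 37.2962 = 20.4798.

20.480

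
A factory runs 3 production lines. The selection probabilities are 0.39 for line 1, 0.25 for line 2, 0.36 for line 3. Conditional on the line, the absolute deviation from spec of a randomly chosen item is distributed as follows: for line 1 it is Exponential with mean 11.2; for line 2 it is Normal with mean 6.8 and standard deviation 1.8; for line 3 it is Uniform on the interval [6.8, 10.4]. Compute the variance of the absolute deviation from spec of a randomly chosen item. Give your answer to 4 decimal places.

Per component, 1: μ=11.2, E[X²]=250.88; 2: μ=6.8, E[X²]=49.48; 3: μ=8.6, E[X²]=75.04.
E[X] = 0.39·11.2 + 0.25·6.8 + 0.36·8.6 = 9.164.
E[X²] = 0.39·250.88 + 0.25·49.48 + 0.36·75.04 = 137.228.
Var(X) = E[X²] − (E[X])² = 137.228 − 83.9789 = 53.2487.

53.2487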